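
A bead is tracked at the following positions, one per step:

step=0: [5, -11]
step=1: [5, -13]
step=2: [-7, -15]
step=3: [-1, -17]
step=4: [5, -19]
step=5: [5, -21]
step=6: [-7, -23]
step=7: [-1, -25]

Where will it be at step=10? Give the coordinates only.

First: cycles through 5, 5, -7, -1 every 4 steps. Step 10 lands at position 2 of the cycle → -7.
Second: linear, -2 per step → -31 at step 10.

[-7, -31]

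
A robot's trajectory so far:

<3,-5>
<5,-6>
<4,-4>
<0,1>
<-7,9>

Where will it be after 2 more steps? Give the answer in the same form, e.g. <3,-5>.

Taking differences between consecutive positions: <+2,-1>, <-1,+2>, <-4,+5>, <-7,+8>. These grow by <-3,+3> each step.
step 5: <-7,9> + <-10,+11> → <-17,20>
step 6: <-17,20> + <-13,+14> → <-30,34>

<-30,34>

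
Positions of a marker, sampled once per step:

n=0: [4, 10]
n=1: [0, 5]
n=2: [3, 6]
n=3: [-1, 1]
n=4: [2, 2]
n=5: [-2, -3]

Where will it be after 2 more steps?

Step-to-step displacements: [-4, -5], [+3, +1], [-4, -5], [+3, +1], [-4, -5] — a repeating cycle of length 2.
step 6: apply [+3, +1] → [1, -2]
step 7: apply [-4, -5] → [-3, -7]

[-3, -7]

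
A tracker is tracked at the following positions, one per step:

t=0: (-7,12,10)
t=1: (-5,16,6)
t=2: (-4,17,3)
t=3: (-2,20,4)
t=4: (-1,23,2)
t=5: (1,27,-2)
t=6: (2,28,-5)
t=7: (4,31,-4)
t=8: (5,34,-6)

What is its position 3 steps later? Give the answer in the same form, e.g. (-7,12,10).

(10,42,-12)

The moves between consecutive positions are (+2,+4,-4), (+1,+1,-3), (+2,+3,+1), (+1,+3,-2), (+2,+4,-4), (+1,+1,-3), (+2,+3,+1), (+1,+3,-2); they repeat the 4-cycle [(+2,+4,-4), (+1,+1,-3), (+2,+3,+1), (+1,+3,-2)].
step 9: apply (+2,+4,-4) → (7,38,-10)
step 10: apply (+1,+1,-3) → (8,39,-13)
step 11: apply (+2,+3,+1) → (10,42,-12)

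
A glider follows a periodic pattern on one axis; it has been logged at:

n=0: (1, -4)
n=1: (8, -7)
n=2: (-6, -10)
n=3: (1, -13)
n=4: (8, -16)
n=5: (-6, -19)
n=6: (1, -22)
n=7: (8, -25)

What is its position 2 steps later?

(1, -31)

First: cycles through 1, 8, -6 every 3 steps. Step 9 lands at position 0 of the cycle → 1.
Second: linear, -3 per step → -31 at step 9.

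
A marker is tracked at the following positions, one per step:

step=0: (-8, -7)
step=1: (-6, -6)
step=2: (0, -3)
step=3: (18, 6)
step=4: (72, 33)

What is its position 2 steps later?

(720, 357)

The jumps are (+2, +1), (+6, +3), (+18, +9), (+54, +27) — a geometric progression with ratio 3.
step 5: (72, 33) + (+162, +81) → (234, 114)
step 6: (234, 114) + (+486, +243) → (720, 357)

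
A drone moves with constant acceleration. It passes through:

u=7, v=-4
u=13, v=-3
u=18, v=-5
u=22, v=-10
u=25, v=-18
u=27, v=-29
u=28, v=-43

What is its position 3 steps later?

u=25, v=-103

Successive displacements: (+6,+1), (+5,-2), (+4,-5), (+3,-8), (+2,-11), (+1,-14) — each changes by (-1,-3).
step 7: u=28, v=-43 + (+0,-17) → u=28, v=-60
step 8: u=28, v=-60 + (-1,-20) → u=27, v=-80
step 9: u=27, v=-80 + (-2,-23) → u=25, v=-103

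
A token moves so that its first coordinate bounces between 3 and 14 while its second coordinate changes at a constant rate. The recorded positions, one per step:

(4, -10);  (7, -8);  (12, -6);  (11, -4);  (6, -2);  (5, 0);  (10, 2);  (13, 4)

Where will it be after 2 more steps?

(3, 8)

The first coordinate travels 5 per step and bounces off the walls at 3 and 14.
  step 8: 13 → 8
  step 9: 8 → 3
The second coordinate changes by +2 each step: at step 9 it is 8.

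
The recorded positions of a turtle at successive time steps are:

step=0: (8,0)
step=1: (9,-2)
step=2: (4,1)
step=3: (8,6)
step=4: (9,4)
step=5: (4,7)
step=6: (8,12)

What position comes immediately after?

(9,10)

Differencing gives (+1,-2), (-5,+3), (+4,+5), (+1,-2), (-5,+3), (+4,+5). This is the pattern (+1,-2), (-5,+3), (+4,+5) repeated.
step 7: apply (+1,-2) → (9,10)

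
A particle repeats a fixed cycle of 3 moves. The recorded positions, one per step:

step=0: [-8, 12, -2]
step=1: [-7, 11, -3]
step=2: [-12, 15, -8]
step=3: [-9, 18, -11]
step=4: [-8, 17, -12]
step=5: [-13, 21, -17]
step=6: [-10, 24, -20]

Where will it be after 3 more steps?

Step-to-step displacements: [+1, -1, -1], [-5, +4, -5], [+3, +3, -3], [+1, -1, -1], [-5, +4, -5], [+3, +3, -3] — a repeating cycle of length 3.
step 7: apply [+1, -1, -1] → [-9, 23, -21]
step 8: apply [-5, +4, -5] → [-14, 27, -26]
step 9: apply [+3, +3, -3] → [-11, 30, -29]

[-11, 30, -29]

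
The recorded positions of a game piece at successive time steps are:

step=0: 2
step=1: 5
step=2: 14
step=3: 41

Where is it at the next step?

122

Consecutive displacements +3, +9, +27 scale by a factor of 3 each step.
step 4: 41 + 81 → 122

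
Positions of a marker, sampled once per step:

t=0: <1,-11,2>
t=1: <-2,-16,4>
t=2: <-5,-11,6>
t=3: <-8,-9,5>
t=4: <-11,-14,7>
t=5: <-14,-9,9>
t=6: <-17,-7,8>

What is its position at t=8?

Differencing gives <-3,-5,+2>, <-3,+5,+2>, <-3,+2,-1>, <-3,-5,+2>, <-3,+5,+2>, <-3,+2,-1>. This is the pattern <-3,-5,+2>, <-3,+5,+2>, <-3,+2,-1> repeated.
step 7: apply <-3,-5,+2> → <-20,-12,10>
step 8: apply <-3,+5,+2> → <-23,-7,12>

<-23,-7,12>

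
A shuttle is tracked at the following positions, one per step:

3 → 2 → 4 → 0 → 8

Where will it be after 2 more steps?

The jumps are -1, +2, -4, +8 — a geometric progression with ratio -2.
step 5: 8 − 16 → -8
step 6: -8 + 32 → 24

24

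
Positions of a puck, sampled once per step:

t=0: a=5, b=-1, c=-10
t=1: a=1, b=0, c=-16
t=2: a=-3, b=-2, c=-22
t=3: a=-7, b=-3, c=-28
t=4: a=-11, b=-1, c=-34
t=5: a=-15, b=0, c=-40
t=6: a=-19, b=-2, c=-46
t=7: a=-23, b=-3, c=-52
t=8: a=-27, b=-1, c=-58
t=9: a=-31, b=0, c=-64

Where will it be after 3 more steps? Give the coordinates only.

The a coordinate changes by -4 each step, so at step 12 it is 5 + 12·(-4) = -43.
The b coordinate repeats the cycle [-1, 0, -2, -3] with period 4; step 12 mod 4 = 0, giving -1.
The c coordinate changes by -6 each step, so at step 12 it is -10 + 12·(-6) = -82.

a=-43, b=-1, c=-82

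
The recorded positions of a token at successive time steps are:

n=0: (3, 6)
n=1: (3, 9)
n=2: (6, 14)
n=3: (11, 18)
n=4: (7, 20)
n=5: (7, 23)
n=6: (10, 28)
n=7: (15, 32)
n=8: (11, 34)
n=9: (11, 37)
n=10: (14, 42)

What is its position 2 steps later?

(15, 48)

Step-to-step displacements: (+0, +3), (+3, +5), (+5, +4), (-4, +2), (+0, +3), (+3, +5), (+5, +4), (-4, +2), (+0, +3), (+3, +5) — a repeating cycle of length 4.
step 11: apply (+5, +4) → (19, 46)
step 12: apply (-4, +2) → (15, 48)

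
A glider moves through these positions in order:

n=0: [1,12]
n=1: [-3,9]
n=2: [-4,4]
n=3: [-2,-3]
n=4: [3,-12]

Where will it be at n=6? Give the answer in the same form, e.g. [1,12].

[22,-36]

Successive displacements: [-4,-3], [-1,-5], [+2,-7], [+5,-9] — each changes by [+3,-2].
step 5: [3,-12] + [+8,-11] → [11,-23]
step 6: [11,-23] + [+11,-13] → [22,-36]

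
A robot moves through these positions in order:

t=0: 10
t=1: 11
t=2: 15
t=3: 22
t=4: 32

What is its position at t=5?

Successive displacements: +1, +4, +7, +10 — each changes by +3.
step 5: 32 + 13 → 45

45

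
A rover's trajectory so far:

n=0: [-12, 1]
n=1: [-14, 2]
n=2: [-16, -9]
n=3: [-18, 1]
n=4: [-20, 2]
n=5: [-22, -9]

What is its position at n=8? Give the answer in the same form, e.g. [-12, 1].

First: linear, -2 per step → -28 at step 8.
Second: cycles through 1, 2, -9 every 3 steps. Step 8 lands at position 2 of the cycle → -9.

[-28, -9]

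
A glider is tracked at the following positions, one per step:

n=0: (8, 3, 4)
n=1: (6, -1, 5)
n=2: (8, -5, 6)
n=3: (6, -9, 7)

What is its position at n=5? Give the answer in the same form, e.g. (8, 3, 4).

(6, -17, 9)

First: cycles through 8, 6 every 2 steps. Step 5 lands at position 1 of the cycle → 6.
Second: linear, -4 per step → -17 at step 5.
Third: linear, +1 per step → 9 at step 5.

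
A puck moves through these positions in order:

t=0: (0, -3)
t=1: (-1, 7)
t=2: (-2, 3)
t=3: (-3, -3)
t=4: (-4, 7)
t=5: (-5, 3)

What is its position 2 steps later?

The first coordinate changes by -1 each step, so at step 7 it is 0 + 7·(-1) = -7.
The second coordinate repeats the cycle [-3, 7, 3] with period 3; step 7 mod 3 = 1, giving 7.

(-7, 7)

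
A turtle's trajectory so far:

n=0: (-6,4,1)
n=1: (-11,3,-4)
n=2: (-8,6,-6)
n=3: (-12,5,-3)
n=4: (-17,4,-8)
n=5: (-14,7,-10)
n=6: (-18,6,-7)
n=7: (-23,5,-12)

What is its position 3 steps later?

The moves between consecutive positions are (-5,-1,-5), (+3,+3,-2), (-4,-1,+3), (-5,-1,-5), (+3,+3,-2), (-4,-1,+3), (-5,-1,-5); they repeat the 3-cycle [(-5,-1,-5), (+3,+3,-2), (-4,-1,+3)].
step 8: apply (+3,+3,-2) → (-20,8,-14)
step 9: apply (-4,-1,+3) → (-24,7,-11)
step 10: apply (-5,-1,-5) → (-29,6,-16)

(-29,6,-16)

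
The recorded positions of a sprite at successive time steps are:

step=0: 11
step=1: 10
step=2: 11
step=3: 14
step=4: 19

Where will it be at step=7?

46

First differences are -1, +1, +3, +5; their common second difference is +2 (constant acceleration).
step 5: 19 + 7 → 26
step 6: 26 + 9 → 35
step 7: 35 + 11 → 46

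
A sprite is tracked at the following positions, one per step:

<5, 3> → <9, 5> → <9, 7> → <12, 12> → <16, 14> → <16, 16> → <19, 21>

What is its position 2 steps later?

<23, 25>

The moves between consecutive positions are <+4, +2>, <+0, +2>, <+3, +5>, <+4, +2>, <+0, +2>, <+3, +5>; they repeat the 3-cycle [<+4, +2>, <+0, +2>, <+3, +5>].
step 7: apply <+4, +2> → <23, 23>
step 8: apply <+0, +2> → <23, 25>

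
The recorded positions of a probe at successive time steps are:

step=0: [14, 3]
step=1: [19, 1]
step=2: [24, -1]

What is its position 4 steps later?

[44, -9]

Each step adds [+5, -2] to the position.
step 3: [24, -1] + [+5, -2] → [29, -3]
step 4: [29, -3] + [+5, -2] → [34, -5]
step 5: [34, -5] + [+5, -2] → [39, -7]
step 6: [39, -7] + [+5, -2] → [44, -9]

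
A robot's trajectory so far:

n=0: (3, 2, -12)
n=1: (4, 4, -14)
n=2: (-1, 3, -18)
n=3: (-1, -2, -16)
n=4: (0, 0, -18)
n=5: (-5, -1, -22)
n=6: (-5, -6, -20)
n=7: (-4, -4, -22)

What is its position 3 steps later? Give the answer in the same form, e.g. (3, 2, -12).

Step-to-step displacements: (+1, +2, -2), (-5, -1, -4), (+0, -5, +2), (+1, +2, -2), (-5, -1, -4), (+0, -5, +2), (+1, +2, -2) — a repeating cycle of length 3.
step 8: apply (-5, -1, -4) → (-9, -5, -26)
step 9: apply (+0, -5, +2) → (-9, -10, -24)
step 10: apply (+1, +2, -2) → (-8, -8, -26)

(-8, -8, -26)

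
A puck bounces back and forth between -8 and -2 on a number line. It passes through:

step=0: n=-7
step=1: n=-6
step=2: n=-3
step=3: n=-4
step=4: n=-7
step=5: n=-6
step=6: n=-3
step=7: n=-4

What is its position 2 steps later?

The value reflects between -8 and -2, moving 3 per step.
  step 8: -4 → -7
  step 9: -7 → -6

n=-6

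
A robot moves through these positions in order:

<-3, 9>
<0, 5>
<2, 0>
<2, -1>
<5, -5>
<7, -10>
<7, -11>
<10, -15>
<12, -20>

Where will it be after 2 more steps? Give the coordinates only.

Step-to-step displacements: <+3, -4>, <+2, -5>, <+0, -1>, <+3, -4>, <+2, -5>, <+0, -1>, <+3, -4>, <+2, -5> — a repeating cycle of length 3.
step 9: apply <+0, -1> → <12, -21>
step 10: apply <+3, -4> → <15, -25>

<15, -25>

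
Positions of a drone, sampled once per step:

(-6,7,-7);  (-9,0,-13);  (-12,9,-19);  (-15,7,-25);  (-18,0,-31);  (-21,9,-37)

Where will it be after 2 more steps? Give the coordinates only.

(-27,0,-49)

The first coordinate changes by -3 each step, so at step 7 it is -6 + 7·(-3) = -27.
The second coordinate repeats the cycle [7, 0, 9] with period 3; step 7 mod 3 = 1, giving 0.
The third coordinate changes by -6 each step, so at step 7 it is -7 + 7·(-6) = -49.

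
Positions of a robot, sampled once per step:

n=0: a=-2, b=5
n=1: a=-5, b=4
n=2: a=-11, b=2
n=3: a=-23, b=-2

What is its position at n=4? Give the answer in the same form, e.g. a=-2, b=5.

a=-47, b=-10

Step-to-step displacements: (-3, -1), (-6, -2), (-12, -4); each is 2× the previous.
step 4: a=-23, b=-2 + (-24, -8) → a=-47, b=-10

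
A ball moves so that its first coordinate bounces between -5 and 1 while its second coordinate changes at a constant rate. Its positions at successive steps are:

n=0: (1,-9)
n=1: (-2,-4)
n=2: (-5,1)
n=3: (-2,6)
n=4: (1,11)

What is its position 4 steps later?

(1,31)

The first coordinate reflects between -5 and 1, moving 3 per step.
  step 5: 1 → -2
  step 6: -2 → -5
  step 7: -5 → -2
  step 8: -2 → 1
The second coordinate changes by +5 each step: at step 8 it is 31.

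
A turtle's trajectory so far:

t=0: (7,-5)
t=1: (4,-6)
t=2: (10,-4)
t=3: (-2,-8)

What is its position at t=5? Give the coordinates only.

Step-to-step displacements: (-3,-1), (+6,+2), (-12,-4); each is -2× the previous.
step 4: (-2,-8) + (+24,+8) → (22,0)
step 5: (22,0) + (-48,-16) → (-26,-16)

(-26,-16)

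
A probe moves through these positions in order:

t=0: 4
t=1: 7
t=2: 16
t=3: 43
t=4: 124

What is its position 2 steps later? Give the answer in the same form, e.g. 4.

The jumps are +3, +9, +27, +81 — a geometric progression with ratio 3.
step 5: 124 + 243 → 367
step 6: 367 + 729 → 1096

1096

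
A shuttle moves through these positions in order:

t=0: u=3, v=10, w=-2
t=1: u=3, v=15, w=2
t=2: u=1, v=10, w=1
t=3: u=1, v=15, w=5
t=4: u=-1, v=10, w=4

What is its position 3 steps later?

Step-to-step displacements: (+0, +5, +4), (-2, -5, -1), (+0, +5, +4), (-2, -5, -1) — a repeating cycle of length 2.
step 5: apply (+0, +5, +4) → u=-1, v=15, w=8
step 6: apply (-2, -5, -1) → u=-3, v=10, w=7
step 7: apply (+0, +5, +4) → u=-3, v=15, w=11

u=-3, v=15, w=11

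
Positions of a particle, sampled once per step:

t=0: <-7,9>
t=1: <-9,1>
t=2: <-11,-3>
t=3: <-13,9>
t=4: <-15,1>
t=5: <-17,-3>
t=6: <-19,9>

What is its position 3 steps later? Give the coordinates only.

The first coordinate changes by -2 each step, so at step 9 it is -7 + 9·(-2) = -25.
The second coordinate repeats the cycle [9, 1, -3] with period 3; step 9 mod 3 = 0, giving 9.

<-25,9>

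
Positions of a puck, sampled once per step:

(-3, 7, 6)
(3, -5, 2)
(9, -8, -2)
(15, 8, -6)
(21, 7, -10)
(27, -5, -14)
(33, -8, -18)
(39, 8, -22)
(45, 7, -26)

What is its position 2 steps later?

(57, -8, -34)

The first coordinate changes by +6 each step, so at step 10 it is -3 + 10·(6) = 57.
The second coordinate repeats the cycle [7, -5, -8, 8] with period 4; step 10 mod 4 = 2, giving -8.
The third coordinate changes by -4 each step, so at step 10 it is 6 + 10·(-4) = -34.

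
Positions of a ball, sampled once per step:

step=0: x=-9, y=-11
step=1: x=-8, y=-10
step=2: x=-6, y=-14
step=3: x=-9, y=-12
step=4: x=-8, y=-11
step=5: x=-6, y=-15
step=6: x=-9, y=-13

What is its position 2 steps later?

Differencing gives (+1,+1), (+2,-4), (-3,+2), (+1,+1), (+2,-4), (-3,+2). This is the pattern (+1,+1), (+2,-4), (-3,+2) repeated.
step 7: apply (+1,+1) → x=-8, y=-12
step 8: apply (+2,-4) → x=-6, y=-16

x=-6, y=-16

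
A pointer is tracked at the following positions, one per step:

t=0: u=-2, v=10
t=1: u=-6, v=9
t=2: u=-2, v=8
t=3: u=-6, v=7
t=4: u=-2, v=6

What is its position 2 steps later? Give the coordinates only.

u=-2, v=4

The u coordinate repeats the cycle [-2, -6] with period 2; step 6 mod 2 = 0, giving -2.
The v coordinate changes by -1 each step, so at step 6 it is 10 + 6·(-1) = 4.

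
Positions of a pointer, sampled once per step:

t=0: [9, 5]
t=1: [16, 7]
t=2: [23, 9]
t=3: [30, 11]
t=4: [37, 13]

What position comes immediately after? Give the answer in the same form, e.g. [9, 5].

The position changes by [+7, +2] every step.
step 5: [37, 13] + [+7, +2] → [44, 15]

[44, 15]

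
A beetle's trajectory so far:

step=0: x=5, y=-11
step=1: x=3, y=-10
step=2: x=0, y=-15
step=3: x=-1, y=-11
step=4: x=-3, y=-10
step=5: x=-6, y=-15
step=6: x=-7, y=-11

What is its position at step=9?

Step-to-step displacements: (-2, +1), (-3, -5), (-1, +4), (-2, +1), (-3, -5), (-1, +4) — a repeating cycle of length 3.
step 7: apply (-2, +1) → x=-9, y=-10
step 8: apply (-3, -5) → x=-12, y=-15
step 9: apply (-1, +4) → x=-13, y=-11

x=-13, y=-11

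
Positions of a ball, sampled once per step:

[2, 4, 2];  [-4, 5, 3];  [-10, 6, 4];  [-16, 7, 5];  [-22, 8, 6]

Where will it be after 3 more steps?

Constant displacement of [-6, +1, +1] per step.
step 5: [-22, 8, 6] + [-6, +1, +1] → [-28, 9, 7]
step 6: [-28, 9, 7] + [-6, +1, +1] → [-34, 10, 8]
step 7: [-34, 10, 8] + [-6, +1, +1] → [-40, 11, 9]

[-40, 11, 9]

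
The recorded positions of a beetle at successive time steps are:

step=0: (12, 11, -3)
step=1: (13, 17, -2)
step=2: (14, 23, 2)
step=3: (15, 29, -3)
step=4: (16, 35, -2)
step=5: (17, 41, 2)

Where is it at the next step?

(18, 47, -3)

The first coordinate changes by +1 each step, so at step 6 it is 12 + 6·(1) = 18.
The second coordinate changes by +6 each step, so at step 6 it is 11 + 6·(6) = 47.
The third coordinate repeats the cycle [-3, -2, 2] with period 3; step 6 mod 3 = 0, giving -3.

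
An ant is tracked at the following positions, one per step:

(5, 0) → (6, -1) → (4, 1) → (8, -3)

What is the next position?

(0, 5)

Consecutive displacements (+1, -1), (-2, +2), (+4, -4) scale by a factor of -2 each step.
step 4: (8, -3) + (-8, +8) → (0, 5)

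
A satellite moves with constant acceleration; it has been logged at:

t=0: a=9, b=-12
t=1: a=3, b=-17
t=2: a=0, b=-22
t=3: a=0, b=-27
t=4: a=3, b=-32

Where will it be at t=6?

a=18, b=-42

Taking differences between consecutive positions: (-6, -5), (-3, -5), (+0, -5), (+3, -5). These grow by (+3, +0) each step.
step 5: a=3, b=-32 + (+6, -5) → a=9, b=-37
step 6: a=9, b=-37 + (+9, -5) → a=18, b=-42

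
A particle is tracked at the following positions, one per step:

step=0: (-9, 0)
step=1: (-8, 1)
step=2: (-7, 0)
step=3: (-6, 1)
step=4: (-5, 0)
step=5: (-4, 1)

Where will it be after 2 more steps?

(-2, 1)

First: linear, +1 per step → -2 at step 7.
Second: cycles through 0, 1 every 2 steps. Step 7 lands at position 1 of the cycle → 1.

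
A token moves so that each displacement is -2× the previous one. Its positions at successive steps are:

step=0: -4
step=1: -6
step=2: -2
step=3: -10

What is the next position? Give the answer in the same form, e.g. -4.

6

The jumps are -2, +4, -8 — a geometric progression with ratio -2.
step 4: -10 + 16 → 6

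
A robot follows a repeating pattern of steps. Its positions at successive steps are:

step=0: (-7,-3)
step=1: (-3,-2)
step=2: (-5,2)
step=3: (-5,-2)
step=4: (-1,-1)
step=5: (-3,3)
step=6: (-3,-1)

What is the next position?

Differencing gives (+4,+1), (-2,+4), (+0,-4), (+4,+1), (-2,+4), (+0,-4). This is the pattern (+4,+1), (-2,+4), (+0,-4) repeated.
step 7: apply (+4,+1) → (1,0)

(1,0)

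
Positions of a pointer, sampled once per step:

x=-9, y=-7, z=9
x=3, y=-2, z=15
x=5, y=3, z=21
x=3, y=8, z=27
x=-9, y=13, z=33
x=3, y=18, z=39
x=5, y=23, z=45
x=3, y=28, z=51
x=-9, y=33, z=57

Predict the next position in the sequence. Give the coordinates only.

x=3, y=38, z=63

X: cycles through -9, 3, 5, 3 every 4 steps. Step 9 lands at position 1 of the cycle → 3.
Y: linear, +5 per step → 38 at step 9.
Z: linear, +6 per step → 63 at step 9.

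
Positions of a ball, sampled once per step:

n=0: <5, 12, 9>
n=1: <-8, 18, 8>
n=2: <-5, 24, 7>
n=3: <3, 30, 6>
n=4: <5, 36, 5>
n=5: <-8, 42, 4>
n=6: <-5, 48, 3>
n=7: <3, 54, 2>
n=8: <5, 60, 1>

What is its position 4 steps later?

<5, 84, -3>

The first coordinate repeats the cycle [5, -8, -5, 3] with period 4; step 12 mod 4 = 0, giving 5.
The second coordinate changes by +6 each step, so at step 12 it is 12 + 12·(6) = 84.
The third coordinate changes by -1 each step, so at step 12 it is 9 + 12·(-1) = -3.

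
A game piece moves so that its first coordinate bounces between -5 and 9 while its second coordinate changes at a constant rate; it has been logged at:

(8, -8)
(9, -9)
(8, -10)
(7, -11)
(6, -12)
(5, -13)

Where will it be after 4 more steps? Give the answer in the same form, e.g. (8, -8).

The first coordinate reflects between -5 and 9, moving 1 per step.
  step 6: 5 → 4
  step 7: 4 → 3
  step 8: 3 → 2
  step 9: 2 → 1
The second coordinate changes by -1 each step: at step 9 it is -17.

(1, -17)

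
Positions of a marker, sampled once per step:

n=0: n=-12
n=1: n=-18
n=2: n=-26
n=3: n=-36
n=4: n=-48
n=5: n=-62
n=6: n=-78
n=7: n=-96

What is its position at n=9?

n=-138

Taking differences between consecutive positions: -6, -8, -10, -12, -14, -16, -18. These grow by -2 each step.
step 8: -96 − 20 → n=-116
step 9: -116 − 22 → n=-138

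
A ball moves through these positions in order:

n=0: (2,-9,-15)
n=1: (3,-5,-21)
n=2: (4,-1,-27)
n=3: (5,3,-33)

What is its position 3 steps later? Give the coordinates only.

(8,15,-51)

Constant displacement of (+1,+4,-6) per step.
step 4: (5,3,-33) + (+1,+4,-6) → (6,7,-39)
step 5: (6,7,-39) + (+1,+4,-6) → (7,11,-45)
step 6: (7,11,-45) + (+1,+4,-6) → (8,15,-51)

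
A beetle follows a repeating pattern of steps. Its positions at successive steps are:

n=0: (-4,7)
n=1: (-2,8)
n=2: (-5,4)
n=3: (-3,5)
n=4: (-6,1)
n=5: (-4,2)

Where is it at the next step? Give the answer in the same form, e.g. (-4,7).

(-7,-2)

Differencing gives (+2,+1), (-3,-4), (+2,+1), (-3,-4), (+2,+1). This is the pattern (+2,+1), (-3,-4) repeated.
step 6: apply (-3,-4) → (-7,-2)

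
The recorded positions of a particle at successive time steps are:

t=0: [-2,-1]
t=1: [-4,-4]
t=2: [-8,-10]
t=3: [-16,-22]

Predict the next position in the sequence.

[-32,-46]

The jumps are [-2,-3], [-4,-6], [-8,-12] — a geometric progression with ratio 2.
step 4: [-16,-22] + [-16,-24] → [-32,-46]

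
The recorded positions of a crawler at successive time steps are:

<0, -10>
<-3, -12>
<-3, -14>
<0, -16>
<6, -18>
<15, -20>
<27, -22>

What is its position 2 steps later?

<60, -26>

First differences are <-3, -2>, <+0, -2>, <+3, -2>, <+6, -2>, <+9, -2>, <+12, -2>; their common second difference is <+3, +0> (constant acceleration).
step 7: <27, -22> + <+15, -2> → <42, -24>
step 8: <42, -24> + <+18, -2> → <60, -26>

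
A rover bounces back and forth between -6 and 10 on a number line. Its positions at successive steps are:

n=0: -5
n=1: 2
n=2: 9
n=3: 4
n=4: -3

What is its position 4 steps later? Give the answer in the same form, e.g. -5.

1

The value reflects between -6 and 10, moving 7 per step.
  step 5: -3 → -2
  step 6: -2 → 5
  step 7: 5 → 8
  step 8: 8 → 1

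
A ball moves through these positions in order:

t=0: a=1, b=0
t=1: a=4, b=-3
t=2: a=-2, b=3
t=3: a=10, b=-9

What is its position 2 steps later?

Consecutive displacements (+3,-3), (-6,+6), (+12,-12) scale by a factor of -2 each step.
step 4: a=10, b=-9 + (-24,+24) → a=-14, b=15
step 5: a=-14, b=15 + (+48,-48) → a=34, b=-33

a=34, b=-33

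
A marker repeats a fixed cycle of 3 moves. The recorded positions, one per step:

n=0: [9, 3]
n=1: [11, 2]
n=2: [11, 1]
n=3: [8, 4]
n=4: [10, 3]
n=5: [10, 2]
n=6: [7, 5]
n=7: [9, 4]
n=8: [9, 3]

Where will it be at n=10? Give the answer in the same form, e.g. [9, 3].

Differencing gives [+2, -1], [+0, -1], [-3, +3], [+2, -1], [+0, -1], [-3, +3], [+2, -1], [+0, -1]. This is the pattern [+2, -1], [+0, -1], [-3, +3] repeated.
step 9: apply [-3, +3] → [6, 6]
step 10: apply [+2, -1] → [8, 5]

[8, 5]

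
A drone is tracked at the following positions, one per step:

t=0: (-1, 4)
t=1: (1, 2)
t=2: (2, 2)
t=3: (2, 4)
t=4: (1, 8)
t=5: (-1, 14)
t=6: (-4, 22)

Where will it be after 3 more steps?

First differences are (+2, -2), (+1, +0), (+0, +2), (-1, +4), (-2, +6), (-3, +8); their common second difference is (-1, +2) (constant acceleration).
step 7: (-4, 22) + (-4, +10) → (-8, 32)
step 8: (-8, 32) + (-5, +12) → (-13, 44)
step 9: (-13, 44) + (-6, +14) → (-19, 58)

(-19, 58)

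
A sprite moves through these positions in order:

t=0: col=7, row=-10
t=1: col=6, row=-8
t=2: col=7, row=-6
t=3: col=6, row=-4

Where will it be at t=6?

The col coordinate repeats the cycle [7, 6] with period 2; step 6 mod 2 = 0, giving 7.
The row coordinate changes by +2 each step, so at step 6 it is -10 + 6·(2) = 2.

col=7, row=2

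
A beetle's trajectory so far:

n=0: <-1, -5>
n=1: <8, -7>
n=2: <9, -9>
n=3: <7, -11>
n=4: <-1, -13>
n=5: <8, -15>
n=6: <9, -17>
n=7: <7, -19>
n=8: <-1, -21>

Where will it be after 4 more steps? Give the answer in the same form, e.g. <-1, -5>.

<-1, -29>

The first coordinate repeats the cycle [-1, 8, 9, 7] with period 4; step 12 mod 4 = 0, giving -1.
The second coordinate changes by -2 each step, so at step 12 it is -5 + 12·(-2) = -29.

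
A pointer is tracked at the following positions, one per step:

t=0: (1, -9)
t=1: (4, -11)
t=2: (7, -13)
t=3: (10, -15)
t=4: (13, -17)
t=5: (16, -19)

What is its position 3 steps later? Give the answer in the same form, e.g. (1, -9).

(25, -25)

The position changes by (+3, -2) every step.
step 6: (16, -19) + (+3, -2) → (19, -21)
step 7: (19, -21) + (+3, -2) → (22, -23)
step 8: (22, -23) + (+3, -2) → (25, -25)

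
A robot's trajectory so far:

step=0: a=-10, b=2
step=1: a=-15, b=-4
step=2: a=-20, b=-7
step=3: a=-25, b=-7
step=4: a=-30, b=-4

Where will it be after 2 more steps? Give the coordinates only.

First differences are (-5, -6), (-5, -3), (-5, +0), (-5, +3); their common second difference is (+0, +3) (constant acceleration).
step 5: a=-30, b=-4 + (-5, +6) → a=-35, b=2
step 6: a=-35, b=2 + (-5, +9) → a=-40, b=11

a=-40, b=11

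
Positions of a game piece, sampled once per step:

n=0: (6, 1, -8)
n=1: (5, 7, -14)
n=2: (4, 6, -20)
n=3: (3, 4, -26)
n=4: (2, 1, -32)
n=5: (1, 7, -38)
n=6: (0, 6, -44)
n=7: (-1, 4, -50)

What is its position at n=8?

(-2, 1, -56)

First: linear, -1 per step → -2 at step 8.
Second: cycles through 1, 7, 6, 4 every 4 steps. Step 8 lands at position 0 of the cycle → 1.
Third: linear, -6 per step → -56 at step 8.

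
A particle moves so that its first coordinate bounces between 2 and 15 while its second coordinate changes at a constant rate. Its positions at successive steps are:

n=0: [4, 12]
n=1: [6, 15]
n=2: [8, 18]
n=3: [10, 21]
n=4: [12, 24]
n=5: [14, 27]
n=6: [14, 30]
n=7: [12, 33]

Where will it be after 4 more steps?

The first coordinate reflects between 2 and 15, moving 2 per step.
  step 8: 12 → 10
  step 9: 10 → 8
  step 10: 8 → 6
  step 11: 6 → 4
The second coordinate changes by +3 each step: at step 11 it is 45.

[4, 45]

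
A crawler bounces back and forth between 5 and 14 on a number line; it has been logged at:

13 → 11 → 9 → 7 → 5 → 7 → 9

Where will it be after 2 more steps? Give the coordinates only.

13

The value reflects between 5 and 14, moving 2 per step.
  step 7: 9 → 11
  step 8: 11 → 13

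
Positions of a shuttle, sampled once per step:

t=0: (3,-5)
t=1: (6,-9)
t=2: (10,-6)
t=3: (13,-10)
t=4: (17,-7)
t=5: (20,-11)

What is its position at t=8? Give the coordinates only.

The moves between consecutive positions are (+3,-4), (+4,+3), (+3,-4), (+4,+3), (+3,-4); they repeat the 2-cycle [(+3,-4), (+4,+3)].
step 6: apply (+4,+3) → (24,-8)
step 7: apply (+3,-4) → (27,-12)
step 8: apply (+4,+3) → (31,-9)

(31,-9)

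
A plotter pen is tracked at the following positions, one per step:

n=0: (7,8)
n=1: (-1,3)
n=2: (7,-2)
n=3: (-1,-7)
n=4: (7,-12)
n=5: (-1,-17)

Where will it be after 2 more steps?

(-1,-27)

The first coordinate repeats the cycle [7, -1] with period 2; step 7 mod 2 = 1, giving -1.
The second coordinate changes by -5 each step, so at step 7 it is 8 + 7·(-5) = -27.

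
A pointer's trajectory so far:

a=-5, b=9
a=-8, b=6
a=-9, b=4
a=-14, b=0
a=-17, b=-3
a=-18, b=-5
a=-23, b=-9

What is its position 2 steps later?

a=-27, b=-14

Step-to-step displacements: (-3, -3), (-1, -2), (-5, -4), (-3, -3), (-1, -2), (-5, -4) — a repeating cycle of length 3.
step 7: apply (-3, -3) → a=-26, b=-12
step 8: apply (-1, -2) → a=-27, b=-14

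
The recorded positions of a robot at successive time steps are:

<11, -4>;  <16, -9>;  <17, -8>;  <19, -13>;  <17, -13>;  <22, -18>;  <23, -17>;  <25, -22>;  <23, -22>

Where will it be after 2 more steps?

Differencing gives <+5, -5>, <+1, +1>, <+2, -5>, <-2, +0>, <+5, -5>, <+1, +1>, <+2, -5>, <-2, +0>. This is the pattern <+5, -5>, <+1, +1>, <+2, -5>, <-2, +0> repeated.
step 9: apply <+5, -5> → <28, -27>
step 10: apply <+1, +1> → <29, -26>

<29, -26>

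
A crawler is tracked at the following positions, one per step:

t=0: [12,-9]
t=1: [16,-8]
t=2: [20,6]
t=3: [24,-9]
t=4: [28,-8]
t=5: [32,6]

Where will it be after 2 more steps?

[40,-8]

The first coordinate changes by +4 each step, so at step 7 it is 12 + 7·(4) = 40.
The second coordinate repeats the cycle [-9, -8, 6] with period 3; step 7 mod 3 = 1, giving -8.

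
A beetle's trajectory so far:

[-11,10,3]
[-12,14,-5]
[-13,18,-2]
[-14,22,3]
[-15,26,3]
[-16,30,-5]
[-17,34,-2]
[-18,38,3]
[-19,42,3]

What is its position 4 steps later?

[-23,58,3]

The first coordinate changes by -1 each step, so at step 12 it is -11 + 12·(-1) = -23.
The second coordinate changes by +4 each step, so at step 12 it is 10 + 12·(4) = 58.
The third coordinate repeats the cycle [3, -5, -2, 3] with period 4; step 12 mod 4 = 0, giving 3.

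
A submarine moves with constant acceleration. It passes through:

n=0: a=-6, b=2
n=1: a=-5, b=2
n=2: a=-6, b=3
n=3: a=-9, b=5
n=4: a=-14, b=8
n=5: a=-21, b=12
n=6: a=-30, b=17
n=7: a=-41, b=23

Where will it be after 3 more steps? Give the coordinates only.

First differences are (+1, +0), (-1, +1), (-3, +2), (-5, +3), (-7, +4), (-9, +5), (-11, +6); their common second difference is (-2, +1) (constant acceleration).
step 8: a=-41, b=23 + (-13, +7) → a=-54, b=30
step 9: a=-54, b=30 + (-15, +8) → a=-69, b=38
step 10: a=-69, b=38 + (-17, +9) → a=-86, b=47

a=-86, b=47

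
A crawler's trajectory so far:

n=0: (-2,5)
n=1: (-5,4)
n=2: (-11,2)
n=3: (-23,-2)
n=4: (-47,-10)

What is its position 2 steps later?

(-191,-58)

Consecutive displacements (-3,-1), (-6,-2), (-12,-4), (-24,-8) scale by a factor of 2 each step.
step 5: (-47,-10) + (-48,-16) → (-95,-26)
step 6: (-95,-26) + (-96,-32) → (-191,-58)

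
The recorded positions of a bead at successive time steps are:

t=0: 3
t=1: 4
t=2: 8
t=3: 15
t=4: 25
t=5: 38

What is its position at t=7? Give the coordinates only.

Successive displacements: +1, +4, +7, +10, +13 — each changes by +3.
step 6: 38 + 16 → 54
step 7: 54 + 19 → 73

73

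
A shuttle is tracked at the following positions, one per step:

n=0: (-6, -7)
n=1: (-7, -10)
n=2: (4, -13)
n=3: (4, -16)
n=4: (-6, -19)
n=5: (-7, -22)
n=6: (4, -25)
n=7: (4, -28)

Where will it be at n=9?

The first coordinate repeats the cycle [-6, -7, 4, 4] with period 4; step 9 mod 4 = 1, giving -7.
The second coordinate changes by -3 each step, so at step 9 it is -7 + 9·(-3) = -34.

(-7, -34)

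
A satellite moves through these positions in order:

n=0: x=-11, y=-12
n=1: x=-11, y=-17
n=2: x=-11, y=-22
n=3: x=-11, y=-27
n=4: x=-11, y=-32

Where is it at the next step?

Each step adds (+0,-5) to the position.
step 5: x=-11, y=-32 + (+0,-5) → x=-11, y=-37

x=-11, y=-37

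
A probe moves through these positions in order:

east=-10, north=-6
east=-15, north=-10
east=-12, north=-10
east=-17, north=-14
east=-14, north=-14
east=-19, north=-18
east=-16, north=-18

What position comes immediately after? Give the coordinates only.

east=-21, north=-22

The moves between consecutive positions are (-5, -4), (+3, +0), (-5, -4), (+3, +0), (-5, -4), (+3, +0); they repeat the 2-cycle [(-5, -4), (+3, +0)].
step 7: apply (-5, -4) → east=-21, north=-22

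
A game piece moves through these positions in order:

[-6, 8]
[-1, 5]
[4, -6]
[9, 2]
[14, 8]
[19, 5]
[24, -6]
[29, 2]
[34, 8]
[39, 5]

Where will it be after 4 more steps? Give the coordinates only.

The first coordinate changes by +5 each step, so at step 13 it is -6 + 13·(5) = 59.
The second coordinate repeats the cycle [8, 5, -6, 2] with period 4; step 13 mod 4 = 1, giving 5.

[59, 5]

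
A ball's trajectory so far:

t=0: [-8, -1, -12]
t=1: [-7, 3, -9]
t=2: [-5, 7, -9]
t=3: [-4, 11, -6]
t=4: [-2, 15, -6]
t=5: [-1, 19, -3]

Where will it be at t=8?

Step-to-step displacements: [+1, +4, +3], [+2, +4, +0], [+1, +4, +3], [+2, +4, +0], [+1, +4, +3] — a repeating cycle of length 2.
step 6: apply [+2, +4, +0] → [1, 23, -3]
step 7: apply [+1, +4, +3] → [2, 27, 0]
step 8: apply [+2, +4, +0] → [4, 31, 0]

[4, 31, 0]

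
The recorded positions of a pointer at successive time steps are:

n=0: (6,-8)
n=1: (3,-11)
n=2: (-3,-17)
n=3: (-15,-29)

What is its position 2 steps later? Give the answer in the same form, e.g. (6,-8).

(-87,-101)

Consecutive displacements (-3,-3), (-6,-6), (-12,-12) scale by a factor of 2 each step.
step 4: (-15,-29) + (-24,-24) → (-39,-53)
step 5: (-39,-53) + (-48,-48) → (-87,-101)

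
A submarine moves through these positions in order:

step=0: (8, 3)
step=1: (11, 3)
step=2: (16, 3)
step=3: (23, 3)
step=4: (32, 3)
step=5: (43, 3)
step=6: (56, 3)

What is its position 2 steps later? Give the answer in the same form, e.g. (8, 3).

Successive displacements: (+3, +0), (+5, +0), (+7, +0), (+9, +0), (+11, +0), (+13, +0) — each changes by (+2, +0).
step 7: (56, 3) + (+15, +0) → (71, 3)
step 8: (71, 3) + (+17, +0) → (88, 3)

(88, 3)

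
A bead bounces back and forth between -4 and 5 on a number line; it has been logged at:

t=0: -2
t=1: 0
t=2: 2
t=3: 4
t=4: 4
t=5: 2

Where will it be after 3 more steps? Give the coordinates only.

-4

The value travels 2 per step and bounces off the walls at -4 and 5.
  step 6: 2 → 0
  step 7: 0 → -2
  step 8: -2 → -4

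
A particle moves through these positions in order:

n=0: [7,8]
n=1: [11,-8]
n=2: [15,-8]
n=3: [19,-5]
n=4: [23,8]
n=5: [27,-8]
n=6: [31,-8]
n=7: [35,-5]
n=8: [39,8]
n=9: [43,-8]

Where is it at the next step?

[47,-8]

First: linear, +4 per step → 47 at step 10.
Second: cycles through 8, -8, -8, -5 every 4 steps. Step 10 lands at position 2 of the cycle → -8.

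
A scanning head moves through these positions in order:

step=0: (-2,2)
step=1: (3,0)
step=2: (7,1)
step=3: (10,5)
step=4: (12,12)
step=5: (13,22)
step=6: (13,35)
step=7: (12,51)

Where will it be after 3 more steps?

Successive displacements: (+5,-2), (+4,+1), (+3,+4), (+2,+7), (+1,+10), (+0,+13), (-1,+16) — each changes by (-1,+3).
step 8: (12,51) + (-2,+19) → (10,70)
step 9: (10,70) + (-3,+22) → (7,92)
step 10: (7,92) + (-4,+25) → (3,117)

(3,117)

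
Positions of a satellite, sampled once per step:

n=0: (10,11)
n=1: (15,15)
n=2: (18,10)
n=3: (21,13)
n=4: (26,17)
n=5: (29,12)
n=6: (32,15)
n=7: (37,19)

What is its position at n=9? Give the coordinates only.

The moves between consecutive positions are (+5,+4), (+3,-5), (+3,+3), (+5,+4), (+3,-5), (+3,+3), (+5,+4); they repeat the 3-cycle [(+5,+4), (+3,-5), (+3,+3)].
step 8: apply (+3,-5) → (40,14)
step 9: apply (+3,+3) → (43,17)

(43,17)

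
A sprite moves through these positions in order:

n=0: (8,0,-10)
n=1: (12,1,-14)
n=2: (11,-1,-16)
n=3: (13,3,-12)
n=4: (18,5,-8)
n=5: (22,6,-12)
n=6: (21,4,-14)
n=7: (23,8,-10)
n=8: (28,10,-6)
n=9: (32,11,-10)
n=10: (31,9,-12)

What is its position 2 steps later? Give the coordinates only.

Step-to-step displacements: (+4,+1,-4), (-1,-2,-2), (+2,+4,+4), (+5,+2,+4), (+4,+1,-4), (-1,-2,-2), (+2,+4,+4), (+5,+2,+4), (+4,+1,-4), (-1,-2,-2) — a repeating cycle of length 4.
step 11: apply (+2,+4,+4) → (33,13,-8)
step 12: apply (+5,+2,+4) → (38,15,-4)

(38,15,-4)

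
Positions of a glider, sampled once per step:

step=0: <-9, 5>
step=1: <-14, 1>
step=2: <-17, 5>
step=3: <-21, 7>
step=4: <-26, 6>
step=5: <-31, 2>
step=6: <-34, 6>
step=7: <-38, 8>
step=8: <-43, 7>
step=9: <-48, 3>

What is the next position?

<-51, 7>

Differencing gives <-5, -4>, <-3, +4>, <-4, +2>, <-5, -1>, <-5, -4>, <-3, +4>, <-4, +2>, <-5, -1>, <-5, -4>. This is the pattern <-5, -4>, <-3, +4>, <-4, +2>, <-5, -1> repeated.
step 10: apply <-3, +4> → <-51, 7>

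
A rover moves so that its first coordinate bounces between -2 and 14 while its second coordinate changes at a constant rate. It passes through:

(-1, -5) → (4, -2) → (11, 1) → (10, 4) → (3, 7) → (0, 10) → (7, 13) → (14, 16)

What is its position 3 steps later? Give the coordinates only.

(3, 25)

The first coordinate travels 7 per step and bounces off the walls at -2 and 14.
  step 8: 14 → 7
  step 9: 7 → 0
  step 10: 0 → 3
The second coordinate changes by +3 each step: at step 10 it is 25.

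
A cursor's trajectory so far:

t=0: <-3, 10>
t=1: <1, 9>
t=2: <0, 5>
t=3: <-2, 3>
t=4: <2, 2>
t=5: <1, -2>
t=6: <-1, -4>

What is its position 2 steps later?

The moves between consecutive positions are <+4, -1>, <-1, -4>, <-2, -2>, <+4, -1>, <-1, -4>, <-2, -2>; they repeat the 3-cycle [<+4, -1>, <-1, -4>, <-2, -2>].
step 7: apply <+4, -1> → <3, -5>
step 8: apply <-1, -4> → <2, -9>

<2, -9>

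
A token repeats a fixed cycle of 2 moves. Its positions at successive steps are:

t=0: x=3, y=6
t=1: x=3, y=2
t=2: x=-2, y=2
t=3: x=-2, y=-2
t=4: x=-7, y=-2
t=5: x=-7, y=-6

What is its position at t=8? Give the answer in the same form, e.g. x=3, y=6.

The moves between consecutive positions are (+0, -4), (-5, +0), (+0, -4), (-5, +0), (+0, -4); they repeat the 2-cycle [(+0, -4), (-5, +0)].
step 6: apply (-5, +0) → x=-12, y=-6
step 7: apply (+0, -4) → x=-12, y=-10
step 8: apply (-5, +0) → x=-17, y=-10

x=-17, y=-10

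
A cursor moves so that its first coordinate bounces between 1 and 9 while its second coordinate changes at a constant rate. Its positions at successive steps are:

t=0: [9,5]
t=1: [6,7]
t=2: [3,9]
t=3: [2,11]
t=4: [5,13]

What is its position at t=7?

[4,19]

The first coordinate travels 3 per step and bounces off the walls at 1 and 9.
  step 5: 5 → 8
  step 6: 8 → 7
  step 7: 7 → 4
The second coordinate changes by +2 each step: at step 7 it is 19.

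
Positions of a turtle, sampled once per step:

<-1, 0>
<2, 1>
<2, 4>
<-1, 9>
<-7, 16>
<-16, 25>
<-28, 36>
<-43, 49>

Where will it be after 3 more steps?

<-106, 100>

Successive displacements: <+3, +1>, <+0, +3>, <-3, +5>, <-6, +7>, <-9, +9>, <-12, +11>, <-15, +13> — each changes by <-3, +2>.
step 8: <-43, 49> + <-18, +15> → <-61, 64>
step 9: <-61, 64> + <-21, +17> → <-82, 81>
step 10: <-82, 81> + <-24, +19> → <-106, 100>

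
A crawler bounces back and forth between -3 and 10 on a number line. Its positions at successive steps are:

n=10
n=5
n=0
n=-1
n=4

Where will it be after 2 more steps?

The value travels 5 per step and bounces off the walls at -3 and 10.
  step 5: 4 → 9
  step 6: 9 → 6

n=6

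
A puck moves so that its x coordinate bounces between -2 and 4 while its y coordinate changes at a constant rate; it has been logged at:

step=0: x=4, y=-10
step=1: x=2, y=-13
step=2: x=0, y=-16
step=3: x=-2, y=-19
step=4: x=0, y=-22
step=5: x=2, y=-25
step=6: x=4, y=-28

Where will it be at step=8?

x=0, y=-34

The x coordinate reflects between -2 and 4, moving 2 per step.
  step 7: 4 → 2
  step 8: 2 → 0
The y coordinate changes by -3 each step: at step 8 it is -34.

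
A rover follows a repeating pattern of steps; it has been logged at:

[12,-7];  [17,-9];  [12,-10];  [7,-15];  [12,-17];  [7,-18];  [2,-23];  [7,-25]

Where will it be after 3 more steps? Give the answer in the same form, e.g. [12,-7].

Differencing gives [+5,-2], [-5,-1], [-5,-5], [+5,-2], [-5,-1], [-5,-5], [+5,-2]. This is the pattern [+5,-2], [-5,-1], [-5,-5] repeated.
step 8: apply [-5,-1] → [2,-26]
step 9: apply [-5,-5] → [-3,-31]
step 10: apply [+5,-2] → [2,-33]

[2,-33]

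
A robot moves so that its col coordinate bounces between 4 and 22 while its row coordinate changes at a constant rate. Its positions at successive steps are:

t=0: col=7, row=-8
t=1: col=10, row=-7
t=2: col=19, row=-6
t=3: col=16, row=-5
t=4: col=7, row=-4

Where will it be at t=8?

The col coordinate travels 9 per step and bounces off the walls at 4 and 22.
  step 5: 7 → 10
  step 6: 10 → 19
  step 7: 19 → 16
  step 8: 16 → 7
The row coordinate changes by +1 each step: at step 8 it is 0.

col=7, row=0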